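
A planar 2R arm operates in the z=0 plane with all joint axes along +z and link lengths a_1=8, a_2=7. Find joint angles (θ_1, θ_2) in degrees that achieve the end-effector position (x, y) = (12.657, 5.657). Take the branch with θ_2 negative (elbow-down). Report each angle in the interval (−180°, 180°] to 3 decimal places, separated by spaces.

44.999 -44.996

cos θ_2 = (192.2013−8²−7²)/(2·8·7) = 0.7072; θ_2 = -44.9961° (elbow-down)
β = atan2(5.6570,12.6570) = 24.0821°; ψ = atan2(-4.9494,12.9501) = -20.9164°
θ_1 = β − ψ = 44.9985°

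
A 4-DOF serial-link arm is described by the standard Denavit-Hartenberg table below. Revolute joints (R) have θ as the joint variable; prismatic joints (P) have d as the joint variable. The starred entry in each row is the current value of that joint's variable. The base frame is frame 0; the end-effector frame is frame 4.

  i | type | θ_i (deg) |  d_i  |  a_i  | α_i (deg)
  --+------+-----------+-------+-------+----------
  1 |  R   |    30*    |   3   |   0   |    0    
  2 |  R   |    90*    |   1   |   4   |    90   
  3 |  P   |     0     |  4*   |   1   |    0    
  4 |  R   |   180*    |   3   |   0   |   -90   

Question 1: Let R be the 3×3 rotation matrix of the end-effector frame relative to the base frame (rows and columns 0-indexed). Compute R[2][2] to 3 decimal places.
-1.000

End-effector z-axis (col 2 of R) = (0.0000,-0.0000,-1.0000)
R[2][2] = -1.0000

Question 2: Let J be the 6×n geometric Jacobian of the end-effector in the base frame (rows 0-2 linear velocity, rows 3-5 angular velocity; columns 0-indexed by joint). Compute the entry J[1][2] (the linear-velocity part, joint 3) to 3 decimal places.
prismatic axis z_2 = (0.8660,0.5000,0.0000)
J_v[:, 2] = z_2; J_ω[:, 2] = (0,0,0)
entry J[1][2] = 0.5000

0.500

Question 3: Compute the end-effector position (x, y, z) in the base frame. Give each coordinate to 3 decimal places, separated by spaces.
after link 1: o_1 = (0.0000, 0.0000, 3.0000)
after link 2: o_2 = (-2.0000, 3.4641, 4.0000)
after link 3: o_3 = (0.9641, 6.3301, 4.0000)
after link 4: o_4 = (3.5622, 7.8301, 4.0000)

3.562 7.830 4.000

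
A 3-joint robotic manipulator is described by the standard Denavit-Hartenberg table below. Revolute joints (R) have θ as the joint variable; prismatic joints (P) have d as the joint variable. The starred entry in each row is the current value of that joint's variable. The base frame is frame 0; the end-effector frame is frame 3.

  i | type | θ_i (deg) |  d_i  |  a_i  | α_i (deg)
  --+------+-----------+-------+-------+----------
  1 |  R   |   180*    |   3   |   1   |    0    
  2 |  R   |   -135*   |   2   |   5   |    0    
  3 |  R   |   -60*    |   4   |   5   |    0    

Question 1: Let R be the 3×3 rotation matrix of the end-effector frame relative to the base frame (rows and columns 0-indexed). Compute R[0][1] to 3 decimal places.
0.259

End-effector y-axis (col 1 of R) = (0.2588,0.9659,0.0000)
R[0][1] = 0.2588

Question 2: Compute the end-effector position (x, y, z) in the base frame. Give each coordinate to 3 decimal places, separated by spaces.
after link 1: o_1 = (-1.0000, 0.0000, 3.0000)
after link 2: o_2 = (2.5355, 3.5355, 5.0000)
after link 3: o_3 = (7.3652, 2.2414, 9.0000)

7.365 2.241 9.000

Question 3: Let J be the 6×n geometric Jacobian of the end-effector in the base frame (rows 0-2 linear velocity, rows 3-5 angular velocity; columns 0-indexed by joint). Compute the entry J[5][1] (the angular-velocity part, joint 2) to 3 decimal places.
1.000

axis z_1 = (0.0000,0.0000,1.0000); lever o_n−o_1 = (8.3652,2.2414,6.0000)
cross product → J_v[:, 1] = (-2.2414,8.3652,0.0000)
J_ω[:, 1] = z_1
entry J[5][1] = 1.0000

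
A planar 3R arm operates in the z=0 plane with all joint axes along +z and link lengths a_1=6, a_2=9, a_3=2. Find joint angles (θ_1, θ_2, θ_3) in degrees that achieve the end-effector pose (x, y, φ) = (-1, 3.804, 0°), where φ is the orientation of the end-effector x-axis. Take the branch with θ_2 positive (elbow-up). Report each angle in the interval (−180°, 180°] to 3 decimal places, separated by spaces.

16.525 149.999 -166.523

wrist centre = target − a_3·(cos φ, sin φ) = (-3.0000, 3.8040)
cos θ_2 = (23.4704−6²−9²)/(2·6·9) = -0.8660; θ_2 = 149.9988° (elbow-up)
β = atan2(3.8040,-3.0000) = 128.2608°; ψ = atan2(4.5002,-1.7941) = 111.7362°
θ_1 = β − ψ = 16.5246°
θ_3 = φ − θ_1 − θ_2 = -166.5234° (wrapped to (-180°,180°])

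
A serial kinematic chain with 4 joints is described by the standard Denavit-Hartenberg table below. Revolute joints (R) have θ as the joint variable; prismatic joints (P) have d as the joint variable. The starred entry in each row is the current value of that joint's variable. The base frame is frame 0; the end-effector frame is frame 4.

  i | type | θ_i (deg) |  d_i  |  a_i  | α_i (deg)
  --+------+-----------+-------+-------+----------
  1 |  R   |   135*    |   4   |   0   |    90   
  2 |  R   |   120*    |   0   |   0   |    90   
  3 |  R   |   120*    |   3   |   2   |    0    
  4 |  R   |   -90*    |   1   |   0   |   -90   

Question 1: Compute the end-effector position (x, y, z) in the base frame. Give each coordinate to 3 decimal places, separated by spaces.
after link 1: o_1 = (0.0000, 0.0000, 4.0000)
after link 2: o_2 = (0.0000, 0.0000, 4.0000)
after link 3: o_3 = (-0.9659, 3.4154, 4.6340)
after link 4: o_4 = (-1.5783, 4.0278, 5.1340)

-1.578 4.028 5.134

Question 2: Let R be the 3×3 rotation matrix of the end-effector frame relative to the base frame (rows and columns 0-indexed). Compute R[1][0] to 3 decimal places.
End-effector x-axis (col 0 of R) = (0.6597,0.0474,0.7500)
R[1][0] = 0.0474

0.047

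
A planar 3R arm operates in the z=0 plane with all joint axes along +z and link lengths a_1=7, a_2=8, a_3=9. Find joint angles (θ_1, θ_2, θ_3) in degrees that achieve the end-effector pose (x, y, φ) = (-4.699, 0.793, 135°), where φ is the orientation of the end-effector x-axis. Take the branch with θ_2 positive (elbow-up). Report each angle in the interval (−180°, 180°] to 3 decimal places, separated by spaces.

wrist centre = target − a_3·(cos φ, sin φ) = (1.6650, -5.5710)
cos θ_2 = (33.8077−7²−8²)/(2·7·8) = -0.7071; θ_2 = 134.9974° (elbow-up)
β = atan2(-5.5710,1.6650) = -73.3605°; ψ = atan2(5.6571,1.3434) = 76.6413°
θ_1 = β − ψ = -150.0018°
θ_3 = φ − θ_1 − θ_2 = 150.0044° (wrapped to (-180°,180°])

-150.002 134.997 150.004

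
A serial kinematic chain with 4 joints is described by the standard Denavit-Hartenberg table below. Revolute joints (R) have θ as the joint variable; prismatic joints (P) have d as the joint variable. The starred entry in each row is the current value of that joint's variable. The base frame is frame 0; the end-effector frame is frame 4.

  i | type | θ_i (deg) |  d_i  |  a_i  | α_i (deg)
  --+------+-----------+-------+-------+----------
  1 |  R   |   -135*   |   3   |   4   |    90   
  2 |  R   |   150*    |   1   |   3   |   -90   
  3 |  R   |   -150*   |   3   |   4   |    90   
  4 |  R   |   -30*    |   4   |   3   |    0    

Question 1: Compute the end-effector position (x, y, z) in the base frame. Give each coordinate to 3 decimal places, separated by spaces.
after link 1: o_1 = (-2.8284, -2.8284, 3.0000)
after link 2: o_2 = (-1.6984, -0.2842, 4.5000)
after link 3: o_3 = (-4.1733, 0.0694, 0.1699)
after link 4: o_4 = (-5.7753, -4.5945, -0.6561)

-5.775 -4.594 -0.656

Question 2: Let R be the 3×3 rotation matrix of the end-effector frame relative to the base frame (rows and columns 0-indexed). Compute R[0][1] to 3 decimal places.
End-effector y-axis (col 1 of R) = (-0.1358,0.2178,-0.9665)
R[0][1] = -0.1358

-0.136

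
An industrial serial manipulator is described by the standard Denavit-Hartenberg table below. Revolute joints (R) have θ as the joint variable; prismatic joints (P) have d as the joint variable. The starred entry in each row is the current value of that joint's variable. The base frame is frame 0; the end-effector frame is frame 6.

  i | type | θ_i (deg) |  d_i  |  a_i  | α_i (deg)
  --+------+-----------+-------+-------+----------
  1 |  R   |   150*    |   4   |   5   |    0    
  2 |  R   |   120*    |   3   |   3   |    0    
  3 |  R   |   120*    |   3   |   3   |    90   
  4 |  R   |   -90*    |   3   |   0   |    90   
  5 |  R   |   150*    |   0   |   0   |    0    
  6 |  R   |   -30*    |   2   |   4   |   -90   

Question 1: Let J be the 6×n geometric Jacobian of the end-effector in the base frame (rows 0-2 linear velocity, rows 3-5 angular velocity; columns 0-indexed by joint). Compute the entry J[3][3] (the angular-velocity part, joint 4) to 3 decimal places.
axis z_3 = (0.5000,-0.8660,0.0000); lever o_n−o_3 = (1.5000,-6.5981,2.0000)
cross product → J_v[:, 3] = (-1.7321,-1.0000,-2.0000)
J_ω[:, 3] = z_3
entry J[3][3] = 0.5000

0.500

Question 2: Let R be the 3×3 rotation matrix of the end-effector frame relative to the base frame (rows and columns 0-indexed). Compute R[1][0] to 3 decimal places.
-0.750

End-effector x-axis (col 0 of R) = (0.4330,-0.7500,0.5000)
R[1][0] = -0.7500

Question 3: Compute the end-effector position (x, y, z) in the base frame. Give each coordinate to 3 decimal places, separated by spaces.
after link 1: o_1 = (-4.3301, 2.5000, 4.0000)
after link 2: o_2 = (-4.3301, -0.5000, 7.0000)
after link 3: o_3 = (-1.7321, 1.0000, 10.0000)
after link 4: o_4 = (-0.2321, -1.5981, 10.0000)
after link 5: o_5 = (-0.2321, -1.5981, 10.0000)
after link 6: o_6 = (-0.2321, -5.5981, 12.0000)

-0.232 -5.598 12.000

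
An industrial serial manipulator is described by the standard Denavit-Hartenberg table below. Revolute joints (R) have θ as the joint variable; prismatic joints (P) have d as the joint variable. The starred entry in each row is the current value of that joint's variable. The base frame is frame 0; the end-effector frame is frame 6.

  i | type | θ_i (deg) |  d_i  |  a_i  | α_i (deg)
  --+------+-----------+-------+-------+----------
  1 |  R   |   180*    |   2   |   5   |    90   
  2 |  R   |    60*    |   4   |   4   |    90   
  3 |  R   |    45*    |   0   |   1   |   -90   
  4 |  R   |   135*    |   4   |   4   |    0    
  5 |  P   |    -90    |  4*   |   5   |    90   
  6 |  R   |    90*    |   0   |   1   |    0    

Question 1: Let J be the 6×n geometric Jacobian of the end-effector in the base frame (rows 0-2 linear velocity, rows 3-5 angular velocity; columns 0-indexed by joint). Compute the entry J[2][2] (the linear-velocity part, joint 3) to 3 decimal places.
axis z_2 = (-0.8660,0.0000,-0.5000); lever o_n−o_2 = (8.0898,7.5711,-1.2840)
cross product → J_v[:, 2] = (3.7855,-5.1569,-6.5567)
J_ω[:, 2] = z_2
entry J[2][2] = -6.5567

-6.557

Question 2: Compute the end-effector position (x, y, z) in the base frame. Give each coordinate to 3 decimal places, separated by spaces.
1.090 11.571 4.180

after link 1: o_1 = (-5.0000, 0.0000, 2.0000)
after link 2: o_2 = (-7.0000, 4.0000, 5.4641)
after link 3: o_3 = (-7.3536, 4.7071, 6.0765)
after link 4: o_4 = (-2.4899, 5.5355, 3.3091)
after link 5: o_5 = (0.7362, 10.8640, 4.7925)
after link 6: o_6 = (1.0898, 11.5711, 4.1801)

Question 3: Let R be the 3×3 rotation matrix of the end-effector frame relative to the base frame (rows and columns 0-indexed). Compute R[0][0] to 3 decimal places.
0.354

End-effector x-axis (col 0 of R) = (0.3536,0.7071,-0.6124)
R[0][0] = 0.3536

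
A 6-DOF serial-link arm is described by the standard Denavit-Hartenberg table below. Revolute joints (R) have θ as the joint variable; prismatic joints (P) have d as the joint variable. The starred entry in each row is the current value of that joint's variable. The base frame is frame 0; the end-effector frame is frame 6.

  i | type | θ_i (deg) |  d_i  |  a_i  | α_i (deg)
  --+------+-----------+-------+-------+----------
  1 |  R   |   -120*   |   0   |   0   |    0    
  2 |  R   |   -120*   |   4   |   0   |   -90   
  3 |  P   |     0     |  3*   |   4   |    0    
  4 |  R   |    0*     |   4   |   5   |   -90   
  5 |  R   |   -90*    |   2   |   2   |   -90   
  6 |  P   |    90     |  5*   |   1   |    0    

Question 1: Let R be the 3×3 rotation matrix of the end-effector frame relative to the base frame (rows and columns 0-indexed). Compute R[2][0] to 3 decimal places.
1.000

End-effector x-axis (col 0 of R) = (0.0000,0.0000,1.0000)
R[2][0] = 1.0000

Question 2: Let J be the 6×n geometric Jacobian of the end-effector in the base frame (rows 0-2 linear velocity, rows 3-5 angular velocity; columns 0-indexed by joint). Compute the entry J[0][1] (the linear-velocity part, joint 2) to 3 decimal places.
axis z_1 = (0.0000,0.0000,1.0000); lever o_n−o_1 = (-14.7942,7.6244,3.0000)
cross product → J_v[:, 1] = (-7.6244,-14.7942,0.0000)
J_ω[:, 1] = z_1
entry J[0][1] = -7.6244

-7.624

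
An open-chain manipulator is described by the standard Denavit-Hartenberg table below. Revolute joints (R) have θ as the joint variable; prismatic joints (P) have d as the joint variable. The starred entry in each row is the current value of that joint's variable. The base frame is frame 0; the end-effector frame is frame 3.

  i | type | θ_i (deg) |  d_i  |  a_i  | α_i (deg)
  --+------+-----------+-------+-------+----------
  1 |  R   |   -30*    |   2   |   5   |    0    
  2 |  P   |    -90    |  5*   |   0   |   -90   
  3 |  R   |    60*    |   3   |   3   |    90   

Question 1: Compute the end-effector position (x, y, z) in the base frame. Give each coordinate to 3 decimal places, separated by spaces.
after link 1: o_1 = (4.3301, -2.5000, 2.0000)
after link 2: o_2 = (4.3301, -2.5000, 7.0000)
after link 3: o_3 = (6.1782, -5.2990, 4.4019)

6.178 -5.299 4.402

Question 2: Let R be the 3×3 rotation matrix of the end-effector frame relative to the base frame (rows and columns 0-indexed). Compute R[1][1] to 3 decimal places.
-0.500

End-effector y-axis (col 1 of R) = (0.8660,-0.5000,0.0000)
R[1][1] = -0.5000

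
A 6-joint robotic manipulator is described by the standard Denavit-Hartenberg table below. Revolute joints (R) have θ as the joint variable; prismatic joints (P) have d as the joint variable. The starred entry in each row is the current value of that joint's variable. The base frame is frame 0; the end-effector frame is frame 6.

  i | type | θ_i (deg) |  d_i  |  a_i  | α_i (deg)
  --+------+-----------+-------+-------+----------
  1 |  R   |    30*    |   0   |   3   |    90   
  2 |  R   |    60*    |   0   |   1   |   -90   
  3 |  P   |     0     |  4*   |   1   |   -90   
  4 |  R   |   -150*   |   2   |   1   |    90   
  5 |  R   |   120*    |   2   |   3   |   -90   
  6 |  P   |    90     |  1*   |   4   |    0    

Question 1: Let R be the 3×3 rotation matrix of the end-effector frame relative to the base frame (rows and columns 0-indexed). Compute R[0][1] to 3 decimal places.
0.058

End-effector y-axis (col 1 of R) = (0.0580,-0.9665,-0.2500)
R[0][1] = 0.0580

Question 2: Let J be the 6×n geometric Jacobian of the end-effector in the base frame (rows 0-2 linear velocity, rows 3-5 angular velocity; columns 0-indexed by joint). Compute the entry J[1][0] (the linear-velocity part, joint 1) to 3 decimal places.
axis z_0 = ẑ; lever o_n−o_0 = (-1.4264,3.9085,6.1471)
cross product → J_v[:, 0] = (-3.9085,-1.4264,0.0000)
J_ω[:, 0] = z_0
entry J[1][0] = -1.4264

-1.426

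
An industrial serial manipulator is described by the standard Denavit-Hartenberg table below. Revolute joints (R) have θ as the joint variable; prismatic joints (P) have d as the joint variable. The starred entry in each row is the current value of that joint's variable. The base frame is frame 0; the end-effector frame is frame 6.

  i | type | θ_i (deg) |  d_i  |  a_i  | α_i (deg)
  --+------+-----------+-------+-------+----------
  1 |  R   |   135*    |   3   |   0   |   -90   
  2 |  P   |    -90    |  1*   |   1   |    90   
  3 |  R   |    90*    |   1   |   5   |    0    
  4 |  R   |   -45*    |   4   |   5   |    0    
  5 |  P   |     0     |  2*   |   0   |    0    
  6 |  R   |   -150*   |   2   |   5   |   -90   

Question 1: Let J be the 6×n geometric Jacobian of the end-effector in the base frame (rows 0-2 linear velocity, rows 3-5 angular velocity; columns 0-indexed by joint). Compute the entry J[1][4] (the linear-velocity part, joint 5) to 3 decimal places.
prismatic axis z_4 = (0.7071,-0.7071,0.0000)
J_v[:, 4] = z_4; J_ω[:, 4] = (0,0,0)
entry J[1][4] = -0.7071

-0.707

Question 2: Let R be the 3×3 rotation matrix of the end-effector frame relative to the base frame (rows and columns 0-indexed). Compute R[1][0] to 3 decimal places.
End-effector x-axis (col 0 of R) = (0.6830,0.6830,-0.2588)
R[1][0] = 0.6830

0.683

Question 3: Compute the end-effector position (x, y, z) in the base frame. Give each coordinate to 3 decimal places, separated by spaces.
3.036 -9.692 6.241

after link 1: o_1 = (0.0000, 0.0000, 3.0000)
after link 2: o_2 = (-0.7071, -0.7071, 4.0000)
after link 3: o_3 = (-3.5355, -4.9497, 4.0000)
after link 4: o_4 = (-3.2071, -10.2782, 7.5355)
after link 5: o_5 = (-1.7929, -11.6924, 7.5355)
after link 6: o_6 = (3.0364, -9.6915, 6.2414)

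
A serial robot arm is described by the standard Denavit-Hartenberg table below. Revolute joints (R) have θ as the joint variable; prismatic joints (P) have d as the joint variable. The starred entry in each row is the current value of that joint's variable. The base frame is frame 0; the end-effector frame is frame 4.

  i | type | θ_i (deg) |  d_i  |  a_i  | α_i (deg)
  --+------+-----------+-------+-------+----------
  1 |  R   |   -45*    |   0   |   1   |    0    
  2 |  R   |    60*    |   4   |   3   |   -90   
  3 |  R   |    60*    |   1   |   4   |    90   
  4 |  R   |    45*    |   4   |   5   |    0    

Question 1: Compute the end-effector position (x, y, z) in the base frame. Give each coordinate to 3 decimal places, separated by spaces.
9.416 6.322 -0.526

after link 1: o_1 = (0.7071, -0.7071, 0.0000)
after link 2: o_2 = (3.6049, 0.0694, 4.0000)
after link 3: o_3 = (5.2779, 1.5529, 0.5359)
after link 4: o_4 = (9.4165, 6.3221, -0.5260)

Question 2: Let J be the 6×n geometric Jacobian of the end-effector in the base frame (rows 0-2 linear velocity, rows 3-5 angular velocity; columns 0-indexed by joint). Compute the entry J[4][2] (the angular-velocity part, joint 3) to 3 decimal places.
axis z_2 = (-0.2588,0.9659,0.0000); lever o_n−o_2 = (5.8116,6.2527,-4.5260)
cross product → J_v[:, 2] = (-4.3717,-1.1714,-7.2319)
J_ω[:, 2] = z_2
entry J[4][2] = 0.9659

0.966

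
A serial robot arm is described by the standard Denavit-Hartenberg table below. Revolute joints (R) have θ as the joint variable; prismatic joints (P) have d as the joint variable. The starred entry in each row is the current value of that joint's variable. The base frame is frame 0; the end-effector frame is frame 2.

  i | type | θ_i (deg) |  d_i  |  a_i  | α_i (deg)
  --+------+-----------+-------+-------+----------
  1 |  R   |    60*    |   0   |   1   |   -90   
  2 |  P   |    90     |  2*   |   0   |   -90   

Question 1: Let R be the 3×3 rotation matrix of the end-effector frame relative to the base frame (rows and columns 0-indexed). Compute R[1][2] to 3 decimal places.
-0.866

End-effector z-axis (col 2 of R) = (-0.5000,-0.8660,-0.0000)
R[1][2] = -0.8660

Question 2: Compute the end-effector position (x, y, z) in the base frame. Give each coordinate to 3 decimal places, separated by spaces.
after link 1: o_1 = (0.5000, 0.8660, 0.0000)
after link 2: o_2 = (-1.2321, 1.8660, 0.0000)

-1.232 1.866 0.000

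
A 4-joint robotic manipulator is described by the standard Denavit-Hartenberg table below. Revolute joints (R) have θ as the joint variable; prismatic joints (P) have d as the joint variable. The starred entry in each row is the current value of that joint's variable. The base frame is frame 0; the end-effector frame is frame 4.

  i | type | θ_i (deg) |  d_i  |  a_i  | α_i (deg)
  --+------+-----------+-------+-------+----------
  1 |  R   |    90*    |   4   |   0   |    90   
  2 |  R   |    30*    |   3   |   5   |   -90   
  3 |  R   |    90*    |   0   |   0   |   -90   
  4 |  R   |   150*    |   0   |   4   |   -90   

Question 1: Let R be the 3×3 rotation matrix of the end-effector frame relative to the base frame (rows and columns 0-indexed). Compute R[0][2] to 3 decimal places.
End-effector z-axis (col 2 of R) = (0.5000,-0.4330,0.7500)
R[0][2] = 0.5000

0.500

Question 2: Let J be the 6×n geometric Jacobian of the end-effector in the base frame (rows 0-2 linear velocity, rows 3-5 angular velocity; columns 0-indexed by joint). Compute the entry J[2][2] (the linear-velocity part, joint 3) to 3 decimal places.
axis z_2 = (-0.0000,-0.5000,0.8660); lever o_n−o_2 = (3.4641,1.0000,-1.7321)
cross product → J_v[:, 2] = (0.0000,3.0000,1.7321)
J_ω[:, 2] = z_2
entry J[2][2] = 1.7321

1.732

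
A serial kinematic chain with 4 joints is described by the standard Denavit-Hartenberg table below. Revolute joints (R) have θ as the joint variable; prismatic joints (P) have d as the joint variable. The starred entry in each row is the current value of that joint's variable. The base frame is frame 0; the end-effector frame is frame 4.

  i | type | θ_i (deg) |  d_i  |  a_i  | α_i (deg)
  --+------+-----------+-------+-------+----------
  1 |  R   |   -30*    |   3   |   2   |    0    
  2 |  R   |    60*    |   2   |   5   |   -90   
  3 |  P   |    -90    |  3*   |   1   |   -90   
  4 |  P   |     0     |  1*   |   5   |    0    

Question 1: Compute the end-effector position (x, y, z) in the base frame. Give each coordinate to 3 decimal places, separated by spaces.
5.428 4.598 11.000

after link 1: o_1 = (1.7321, -1.0000, 3.0000)
after link 2: o_2 = (6.0622, 1.5000, 5.0000)
after link 3: o_3 = (4.5622, 4.0981, 6.0000)
after link 4: o_4 = (5.4282, 4.5981, 11.0000)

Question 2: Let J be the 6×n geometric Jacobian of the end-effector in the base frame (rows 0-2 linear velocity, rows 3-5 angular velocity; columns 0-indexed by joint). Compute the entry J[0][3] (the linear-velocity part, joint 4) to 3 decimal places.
prismatic axis z_3 = (0.8660,0.5000,-0.0000)
J_v[:, 3] = z_3; J_ω[:, 3] = (0,0,0)
entry J[0][3] = 0.8660

0.866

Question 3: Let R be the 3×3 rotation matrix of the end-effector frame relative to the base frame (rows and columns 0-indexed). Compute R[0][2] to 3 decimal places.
End-effector z-axis (col 2 of R) = (0.8660,0.5000,-0.0000)
R[0][2] = 0.8660

0.866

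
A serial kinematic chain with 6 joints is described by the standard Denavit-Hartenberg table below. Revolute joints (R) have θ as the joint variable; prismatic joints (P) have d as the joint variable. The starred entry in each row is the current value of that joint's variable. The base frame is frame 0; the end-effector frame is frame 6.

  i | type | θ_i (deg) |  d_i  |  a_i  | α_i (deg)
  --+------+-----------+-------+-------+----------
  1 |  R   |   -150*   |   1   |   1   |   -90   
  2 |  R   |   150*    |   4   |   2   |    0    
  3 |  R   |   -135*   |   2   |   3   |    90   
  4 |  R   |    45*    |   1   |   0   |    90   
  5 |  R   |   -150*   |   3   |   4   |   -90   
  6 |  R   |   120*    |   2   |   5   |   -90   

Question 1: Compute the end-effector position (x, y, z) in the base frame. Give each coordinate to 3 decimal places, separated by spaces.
after link 1: o_1 = (-0.8660, -0.5000, 1.0000)
after link 2: o_2 = (2.6340, -3.0981, 0.0000)
after link 3: o_3 = (1.1244, -6.2790, -0.7765)
after link 4: o_4 = (0.9003, -6.4084, 0.1895)
after link 5: o_5 = (-0.6623, -2.0327, -1.6574)
after link 6: o_6 = (2.7848, -6.1623, -1.9099)

2.785 -6.162 -1.910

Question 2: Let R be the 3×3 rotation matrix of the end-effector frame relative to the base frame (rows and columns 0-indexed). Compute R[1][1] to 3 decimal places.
End-effector y-axis (col 1 of R) = (-0.0751,0.3649,0.9280)
R[1][1] = 0.3649

0.365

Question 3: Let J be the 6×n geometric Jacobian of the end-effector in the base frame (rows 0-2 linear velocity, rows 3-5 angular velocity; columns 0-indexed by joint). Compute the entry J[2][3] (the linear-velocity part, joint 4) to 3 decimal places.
0.189

axis z_3 = (-0.2241,-0.1294,0.9659); lever o_n−o_3 = (1.6604,0.1168,-1.1334)
cross product → J_v[:, 3] = (0.0339,1.3498,0.1887)
J_ω[:, 3] = z_3
entry J[2][3] = 0.1887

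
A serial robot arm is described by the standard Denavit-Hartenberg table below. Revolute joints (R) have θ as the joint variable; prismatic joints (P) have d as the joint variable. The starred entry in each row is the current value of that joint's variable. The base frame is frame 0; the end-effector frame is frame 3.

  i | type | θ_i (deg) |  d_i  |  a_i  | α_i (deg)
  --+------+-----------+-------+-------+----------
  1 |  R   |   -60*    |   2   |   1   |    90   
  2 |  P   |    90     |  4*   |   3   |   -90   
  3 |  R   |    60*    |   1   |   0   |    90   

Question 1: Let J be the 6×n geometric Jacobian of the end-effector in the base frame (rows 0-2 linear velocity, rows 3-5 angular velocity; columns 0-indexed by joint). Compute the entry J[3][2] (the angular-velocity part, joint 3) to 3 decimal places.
axis z_2 = (-0.5000,0.8660,0.0000); lever o_n−o_2 = (-0.5000,0.8660,0.0000)
cross product → J_v[:, 2] = (-0.0000,-0.0000,0.0000)
J_ω[:, 2] = z_2
entry J[3][2] = -0.5000

-0.500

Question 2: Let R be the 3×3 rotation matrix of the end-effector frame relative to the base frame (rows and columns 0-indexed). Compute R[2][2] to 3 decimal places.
0.866

End-effector z-axis (col 2 of R) = (-0.4330,-0.2500,0.8660)
R[2][2] = 0.8660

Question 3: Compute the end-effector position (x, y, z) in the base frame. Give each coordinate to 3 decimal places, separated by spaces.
-3.464 -2.000 5.000

after link 1: o_1 = (0.5000, -0.8660, 2.0000)
after link 2: o_2 = (-2.9641, -2.8660, 5.0000)
after link 3: o_3 = (-3.4641, -2.0000, 5.0000)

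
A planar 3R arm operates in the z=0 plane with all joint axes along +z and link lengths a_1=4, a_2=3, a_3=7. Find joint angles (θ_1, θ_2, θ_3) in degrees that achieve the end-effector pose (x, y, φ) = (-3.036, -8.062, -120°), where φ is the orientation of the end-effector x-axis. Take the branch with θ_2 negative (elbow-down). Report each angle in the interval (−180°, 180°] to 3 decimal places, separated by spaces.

wrist centre = target − a_3·(cos φ, sin φ) = (0.4640, -1.9998)
cos θ_2 = (4.2146−4²−3²)/(2·4·3) = -0.8661; θ_2 = -150.0038° (elbow-down)
β = atan2(-1.9998,0.4640) = -76.9373°; ψ = atan2(-1.4998,1.4018) = -46.9344°
θ_1 = β − ψ = -30.0029°
θ_3 = φ − θ_1 − θ_2 = 60.0068° (wrapped to (-180°,180°])

-30.003 -150.004 60.007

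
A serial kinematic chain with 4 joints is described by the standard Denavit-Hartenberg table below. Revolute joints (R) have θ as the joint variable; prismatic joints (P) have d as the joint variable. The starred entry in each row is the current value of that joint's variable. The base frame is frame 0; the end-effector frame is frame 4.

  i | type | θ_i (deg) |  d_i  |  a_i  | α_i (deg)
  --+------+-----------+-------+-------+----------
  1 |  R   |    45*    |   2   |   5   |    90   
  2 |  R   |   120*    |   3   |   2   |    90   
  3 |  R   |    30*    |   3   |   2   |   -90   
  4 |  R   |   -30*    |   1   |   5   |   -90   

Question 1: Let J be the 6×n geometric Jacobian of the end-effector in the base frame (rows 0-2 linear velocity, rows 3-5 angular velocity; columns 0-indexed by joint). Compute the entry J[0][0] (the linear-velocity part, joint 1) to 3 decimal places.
0.537

axis z_0 = ẑ; lever o_n−o_0 = (9.4068,-0.5367,10.7966)
cross product → J_v[:, 0] = (0.5367,9.4068,-0.0000)
J_ω[:, 0] = z_0
entry J[0][0] = 0.5367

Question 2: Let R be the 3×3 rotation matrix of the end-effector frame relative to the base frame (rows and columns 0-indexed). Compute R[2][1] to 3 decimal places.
0.433

End-effector y-axis (col 1 of R) = (-0.7891,0.4356,0.4330)
R[2][1] = 0.4330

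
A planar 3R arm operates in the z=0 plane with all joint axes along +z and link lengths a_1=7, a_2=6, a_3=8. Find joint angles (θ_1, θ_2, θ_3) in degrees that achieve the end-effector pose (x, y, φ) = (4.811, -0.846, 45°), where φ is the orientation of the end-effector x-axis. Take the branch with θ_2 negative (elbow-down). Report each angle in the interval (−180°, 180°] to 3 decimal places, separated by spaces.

-45.001 -119.998 -150.001

wrist centre = target − a_3·(cos φ, sin φ) = (-0.8459, -6.5029)
cos θ_2 = (43.0026−7²−6²)/(2·7·6) = -0.5000; θ_2 = -119.9980° (elbow-down)
β = atan2(-6.5029,-0.8459) = -97.4111°; ψ = atan2(-5.1963,4.0002) = -52.4102°
θ_1 = β − ψ = -45.0009°
θ_3 = φ − θ_1 − θ_2 = -150.0011° (wrapped to (-180°,180°])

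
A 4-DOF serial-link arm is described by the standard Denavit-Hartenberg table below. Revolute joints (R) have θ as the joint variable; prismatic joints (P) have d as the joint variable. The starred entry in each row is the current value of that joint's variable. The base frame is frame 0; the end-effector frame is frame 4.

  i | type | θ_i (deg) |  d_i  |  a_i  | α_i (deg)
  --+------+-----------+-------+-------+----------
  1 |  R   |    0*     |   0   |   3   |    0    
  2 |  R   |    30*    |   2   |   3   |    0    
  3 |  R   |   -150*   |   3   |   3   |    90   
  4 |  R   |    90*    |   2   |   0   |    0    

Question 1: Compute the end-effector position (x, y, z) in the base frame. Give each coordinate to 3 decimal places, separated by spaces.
after link 1: o_1 = (3.0000, 0.0000, 0.0000)
after link 2: o_2 = (5.5981, 1.5000, 2.0000)
after link 3: o_3 = (4.0981, -1.0981, 5.0000)
after link 4: o_4 = (2.3660, -0.0981, 5.0000)

2.366 -0.098 5.000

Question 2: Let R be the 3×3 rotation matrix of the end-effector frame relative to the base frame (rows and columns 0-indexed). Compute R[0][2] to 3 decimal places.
-0.866

End-effector z-axis (col 2 of R) = (-0.8660,0.5000,0.0000)
R[0][2] = -0.8660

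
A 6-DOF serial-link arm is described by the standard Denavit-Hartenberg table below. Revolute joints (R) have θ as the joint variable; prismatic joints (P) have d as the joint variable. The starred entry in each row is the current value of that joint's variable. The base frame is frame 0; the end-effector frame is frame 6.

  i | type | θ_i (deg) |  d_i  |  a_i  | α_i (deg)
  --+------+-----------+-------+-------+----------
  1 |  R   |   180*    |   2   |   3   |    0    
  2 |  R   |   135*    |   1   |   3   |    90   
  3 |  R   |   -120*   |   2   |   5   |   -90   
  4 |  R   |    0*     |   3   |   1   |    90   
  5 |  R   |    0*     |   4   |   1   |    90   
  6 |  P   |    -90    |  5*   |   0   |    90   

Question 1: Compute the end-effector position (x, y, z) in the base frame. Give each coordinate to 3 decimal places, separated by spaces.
after link 1: o_1 = (-3.0000, 0.0000, 2.0000)
after link 2: o_2 = (-0.8787, -2.1213, 3.0000)
after link 3: o_3 = (-4.0607, -1.7678, -1.3301)
after link 4: o_4 = (-2.5771, -3.2513, -3.6962)
after link 5: o_5 = (-5.7591, -5.7262, -4.5622)
after link 6: o_6 = (-8.8209, -2.6643, -2.0622)

-8.821 -2.664 -2.062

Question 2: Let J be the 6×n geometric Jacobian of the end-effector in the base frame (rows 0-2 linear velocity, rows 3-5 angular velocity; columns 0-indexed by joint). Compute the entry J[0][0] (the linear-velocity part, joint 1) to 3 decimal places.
axis z_0 = ẑ; lever o_n−o_0 = (-8.8209,-2.6643,-2.0622)
cross product → J_v[:, 0] = (2.6643,-8.8209,0.0000)
J_ω[:, 0] = z_0
entry J[0][0] = 2.6643

2.664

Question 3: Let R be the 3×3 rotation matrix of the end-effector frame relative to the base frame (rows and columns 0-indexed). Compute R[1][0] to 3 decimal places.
0.707

End-effector x-axis (col 0 of R) = (0.7071,0.7071,-0.0000)
R[1][0] = 0.7071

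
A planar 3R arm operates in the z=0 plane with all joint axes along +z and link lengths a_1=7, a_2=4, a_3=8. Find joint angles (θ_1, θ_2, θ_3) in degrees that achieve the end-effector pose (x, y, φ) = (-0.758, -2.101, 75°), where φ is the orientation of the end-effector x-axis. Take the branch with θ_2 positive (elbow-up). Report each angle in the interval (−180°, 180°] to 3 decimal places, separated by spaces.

wrist centre = target − a_3·(cos φ, sin φ) = (-2.8286, -9.8284)
cos θ_2 = (104.5983−7²−4²)/(2·7·4) = 0.7071; θ_2 = 44.9996° (elbow-up)
β = atan2(-9.8284,-2.8286) = -106.0555°; ψ = atan2(2.8284,9.8284) = 16.0546°
θ_1 = β − ψ = -122.1101°
θ_3 = φ − θ_1 − θ_2 = 152.1105° (wrapped to (-180°,180°])

-122.110 45.000 152.111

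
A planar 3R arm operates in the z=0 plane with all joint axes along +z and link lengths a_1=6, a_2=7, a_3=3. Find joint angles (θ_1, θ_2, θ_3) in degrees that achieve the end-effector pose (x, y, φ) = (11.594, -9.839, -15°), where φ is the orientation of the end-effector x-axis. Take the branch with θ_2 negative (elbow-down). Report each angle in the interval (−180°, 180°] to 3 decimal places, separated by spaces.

wrist centre = target − a_3·(cos φ, sin φ) = (8.6962, -9.0625)
cos θ_2 = (157.7540−6²−7²)/(2·6·7) = 0.8661; θ_2 = -29.9893° (elbow-down)
β = atan2(-9.0625,8.6962) = -46.1817°; ψ = atan2(-3.4989,12.0628) = -16.1750°
θ_1 = β − ψ = -30.0067°
θ_3 = φ − θ_1 − θ_2 = 44.9960° (wrapped to (-180°,180°])

-30.007 -29.989 44.996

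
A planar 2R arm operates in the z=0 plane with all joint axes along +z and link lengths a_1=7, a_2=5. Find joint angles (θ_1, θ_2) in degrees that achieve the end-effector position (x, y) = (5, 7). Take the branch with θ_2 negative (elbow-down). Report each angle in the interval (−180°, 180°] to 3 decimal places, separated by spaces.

cos θ_2 = (74.0000−7²−5²)/(2·7·5) = 0.0000; θ_2 = -90.0000° (elbow-down)
β = atan2(7.0000,5.0000) = 54.4623°; ψ = atan2(-5.0000,7.0000) = -35.5377°
θ_1 = β − ψ = 90.0000°

90.000 -90.000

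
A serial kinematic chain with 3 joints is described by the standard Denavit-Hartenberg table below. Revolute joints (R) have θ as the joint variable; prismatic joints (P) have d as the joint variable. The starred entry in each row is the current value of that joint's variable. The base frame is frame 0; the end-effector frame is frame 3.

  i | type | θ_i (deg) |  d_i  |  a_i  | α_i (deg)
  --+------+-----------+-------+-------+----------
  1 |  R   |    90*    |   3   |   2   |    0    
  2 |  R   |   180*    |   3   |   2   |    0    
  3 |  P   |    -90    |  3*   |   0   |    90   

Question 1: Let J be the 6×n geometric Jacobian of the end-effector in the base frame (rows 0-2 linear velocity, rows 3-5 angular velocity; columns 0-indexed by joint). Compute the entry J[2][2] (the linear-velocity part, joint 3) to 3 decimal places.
1.000

prismatic axis z_2 = (0.0000,0.0000,1.0000)
J_v[:, 2] = z_2; J_ω[:, 2] = (0,0,0)
entry J[2][2] = 1.0000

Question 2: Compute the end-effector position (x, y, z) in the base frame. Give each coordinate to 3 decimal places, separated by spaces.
after link 1: o_1 = (0.0000, 2.0000, 3.0000)
after link 2: o_2 = (-0.0000, 0.0000, 6.0000)
after link 3: o_3 = (-0.0000, 0.0000, 9.0000)

-0.000 0.000 9.000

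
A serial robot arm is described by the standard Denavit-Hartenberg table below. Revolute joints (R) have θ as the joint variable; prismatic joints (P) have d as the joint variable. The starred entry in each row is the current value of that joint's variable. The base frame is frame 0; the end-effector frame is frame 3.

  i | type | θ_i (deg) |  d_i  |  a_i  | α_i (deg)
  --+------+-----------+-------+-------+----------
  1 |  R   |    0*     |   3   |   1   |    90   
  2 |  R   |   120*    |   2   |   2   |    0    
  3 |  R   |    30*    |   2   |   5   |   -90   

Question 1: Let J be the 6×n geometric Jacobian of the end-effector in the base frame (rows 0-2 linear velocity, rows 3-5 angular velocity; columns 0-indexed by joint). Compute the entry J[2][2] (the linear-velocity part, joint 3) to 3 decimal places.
axis z_2 = (0.0000,-1.0000,0.0000); lever o_n−o_2 = (-4.3301,-2.0000,2.5000)
cross product → J_v[:, 2] = (-2.5000,-0.0000,-4.3301)
J_ω[:, 2] = z_2
entry J[2][2] = -4.3301

-4.330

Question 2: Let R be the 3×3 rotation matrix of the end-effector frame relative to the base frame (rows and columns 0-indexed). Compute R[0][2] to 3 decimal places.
-0.500

End-effector z-axis (col 2 of R) = (-0.5000,-0.0000,-0.8660)
R[0][2] = -0.5000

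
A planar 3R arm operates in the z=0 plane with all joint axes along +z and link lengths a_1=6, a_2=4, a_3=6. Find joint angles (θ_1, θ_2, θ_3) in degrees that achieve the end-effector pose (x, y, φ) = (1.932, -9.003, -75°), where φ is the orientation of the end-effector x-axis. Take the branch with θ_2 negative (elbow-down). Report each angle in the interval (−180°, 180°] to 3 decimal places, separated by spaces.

-44.997 -149.998 119.995

wrist centre = target − a_3·(cos φ, sin φ) = (0.3791, -3.2074)
cos θ_2 = (10.4314−6²−4²)/(2·6·4) = -0.8660; θ_2 = -149.9985° (elbow-down)
β = atan2(-3.2074,0.3791) = -83.2595°; ψ = atan2(-2.0001,2.5360) = -38.2627°
θ_1 = β − ψ = -44.9969°
θ_3 = φ − θ_1 − θ_2 = 119.9954° (wrapped to (-180°,180°])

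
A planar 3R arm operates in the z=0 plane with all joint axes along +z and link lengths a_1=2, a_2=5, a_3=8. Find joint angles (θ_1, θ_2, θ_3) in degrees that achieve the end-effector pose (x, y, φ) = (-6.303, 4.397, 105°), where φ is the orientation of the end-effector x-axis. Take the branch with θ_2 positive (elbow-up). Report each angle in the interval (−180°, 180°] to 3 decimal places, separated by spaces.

150.013 89.985 -134.998

wrist centre = target − a_3·(cos φ, sin φ) = (-4.2324, -3.3304)
cos θ_2 = (29.0052−2²−5²)/(2·2·5) = 0.0003; θ_2 = 89.9850° (elbow-up)
β = atan2(-3.3304,-4.2324) = -141.8017°; ψ = atan2(5.0000,2.0013) = 68.1857°
θ_1 = β − ψ = -209.9874°
θ_3 = φ − θ_1 − θ_2 = -134.9977° (wrapped to (-180°,180°])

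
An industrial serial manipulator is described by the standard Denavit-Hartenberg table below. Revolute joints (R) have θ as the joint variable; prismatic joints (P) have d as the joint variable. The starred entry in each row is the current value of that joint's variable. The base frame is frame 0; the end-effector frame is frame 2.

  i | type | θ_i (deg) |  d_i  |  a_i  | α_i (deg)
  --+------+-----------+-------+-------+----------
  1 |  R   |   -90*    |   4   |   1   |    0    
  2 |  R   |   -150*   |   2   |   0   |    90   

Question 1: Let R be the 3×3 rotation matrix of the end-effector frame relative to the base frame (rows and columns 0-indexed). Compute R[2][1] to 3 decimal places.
1.000

End-effector y-axis (col 1 of R) = (-0.0000,-0.0000,1.0000)
R[2][1] = 1.0000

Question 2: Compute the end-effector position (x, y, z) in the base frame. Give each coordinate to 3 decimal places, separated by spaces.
0.000 -1.000 6.000

after link 1: o_1 = (0.0000, -1.0000, 4.0000)
after link 2: o_2 = (0.0000, -1.0000, 6.0000)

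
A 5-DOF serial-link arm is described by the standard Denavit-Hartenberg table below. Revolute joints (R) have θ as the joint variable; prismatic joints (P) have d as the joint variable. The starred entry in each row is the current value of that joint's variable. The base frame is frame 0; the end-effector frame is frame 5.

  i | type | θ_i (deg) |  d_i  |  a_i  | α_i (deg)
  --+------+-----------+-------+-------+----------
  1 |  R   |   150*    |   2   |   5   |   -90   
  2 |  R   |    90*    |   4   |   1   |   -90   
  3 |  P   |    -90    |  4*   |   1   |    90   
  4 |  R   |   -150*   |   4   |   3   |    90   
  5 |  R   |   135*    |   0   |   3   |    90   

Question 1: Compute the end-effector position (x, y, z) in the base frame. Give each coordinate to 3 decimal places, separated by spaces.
-3.366 -2.951 7.121

after link 1: o_1 = (-4.3301, 2.5000, 2.0000)
after link 2: o_2 = (-6.3301, -0.9641, 1.0000)
after link 3: o_3 = (-3.3660, -3.8301, 1.0000)
after link 4: o_4 = (-3.3660, -0.8301, 5.0000)
after link 5: o_5 = (-3.3660, -2.9514, 7.1213)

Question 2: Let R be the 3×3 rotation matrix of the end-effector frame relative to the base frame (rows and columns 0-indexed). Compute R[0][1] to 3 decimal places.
End-effector y-axis (col 1 of R) = (1.0000,-0.0000,-0.0000)
R[0][1] = 1.0000

1.000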